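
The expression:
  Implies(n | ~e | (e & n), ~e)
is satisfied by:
  {e: False, n: False}
  {n: True, e: False}
  {e: True, n: False}


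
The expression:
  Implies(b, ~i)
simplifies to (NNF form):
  ~b | ~i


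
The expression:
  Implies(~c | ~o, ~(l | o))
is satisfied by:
  {c: True, l: False, o: False}
  {l: False, o: False, c: False}
  {c: True, o: True, l: False}
  {c: True, o: True, l: True}


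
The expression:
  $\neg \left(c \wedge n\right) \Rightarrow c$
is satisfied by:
  {c: True}


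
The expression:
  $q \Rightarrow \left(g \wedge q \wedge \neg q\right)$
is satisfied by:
  {q: False}


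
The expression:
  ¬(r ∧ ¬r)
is always true.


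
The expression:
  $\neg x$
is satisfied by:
  {x: False}


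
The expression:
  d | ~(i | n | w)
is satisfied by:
  {d: True, n: False, i: False, w: False}
  {d: True, w: True, n: False, i: False}
  {d: True, i: True, n: False, w: False}
  {d: True, w: True, i: True, n: False}
  {d: True, n: True, i: False, w: False}
  {d: True, w: True, n: True, i: False}
  {d: True, i: True, n: True, w: False}
  {d: True, w: True, i: True, n: True}
  {w: False, n: False, i: False, d: False}


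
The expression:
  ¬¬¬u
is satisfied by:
  {u: False}


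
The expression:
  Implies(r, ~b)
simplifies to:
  ~b | ~r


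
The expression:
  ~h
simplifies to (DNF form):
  ~h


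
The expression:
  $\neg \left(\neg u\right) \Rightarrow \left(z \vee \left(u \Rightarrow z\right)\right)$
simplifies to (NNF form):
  $z \vee \neg u$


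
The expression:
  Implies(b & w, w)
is always true.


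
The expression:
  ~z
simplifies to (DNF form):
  ~z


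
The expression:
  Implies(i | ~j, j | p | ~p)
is always true.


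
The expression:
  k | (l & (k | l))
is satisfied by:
  {k: True, l: True}
  {k: True, l: False}
  {l: True, k: False}


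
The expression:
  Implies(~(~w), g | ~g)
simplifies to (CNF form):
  True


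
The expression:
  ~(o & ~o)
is always true.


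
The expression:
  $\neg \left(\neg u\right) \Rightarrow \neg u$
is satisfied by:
  {u: False}


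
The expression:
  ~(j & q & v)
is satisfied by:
  {v: False, q: False, j: False}
  {j: True, v: False, q: False}
  {q: True, v: False, j: False}
  {j: True, q: True, v: False}
  {v: True, j: False, q: False}
  {j: True, v: True, q: False}
  {q: True, v: True, j: False}


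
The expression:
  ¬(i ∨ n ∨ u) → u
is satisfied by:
  {i: True, n: True, u: True}
  {i: True, n: True, u: False}
  {i: True, u: True, n: False}
  {i: True, u: False, n: False}
  {n: True, u: True, i: False}
  {n: True, u: False, i: False}
  {u: True, n: False, i: False}


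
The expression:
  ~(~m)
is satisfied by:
  {m: True}


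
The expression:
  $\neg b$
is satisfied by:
  {b: False}


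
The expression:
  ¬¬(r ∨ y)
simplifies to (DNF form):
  r ∨ y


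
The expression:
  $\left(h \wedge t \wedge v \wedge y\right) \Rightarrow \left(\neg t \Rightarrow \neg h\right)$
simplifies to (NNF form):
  $\text{True}$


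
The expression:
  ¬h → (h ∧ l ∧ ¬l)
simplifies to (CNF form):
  h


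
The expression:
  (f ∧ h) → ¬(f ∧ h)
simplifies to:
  ¬f ∨ ¬h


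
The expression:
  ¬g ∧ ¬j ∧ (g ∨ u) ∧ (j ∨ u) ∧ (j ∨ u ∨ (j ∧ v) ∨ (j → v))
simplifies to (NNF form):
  u ∧ ¬g ∧ ¬j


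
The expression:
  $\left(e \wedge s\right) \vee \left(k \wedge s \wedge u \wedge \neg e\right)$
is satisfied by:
  {k: True, e: True, s: True, u: True}
  {k: True, e: True, s: True, u: False}
  {e: True, s: True, u: True, k: False}
  {e: True, s: True, u: False, k: False}
  {k: True, s: True, u: True, e: False}


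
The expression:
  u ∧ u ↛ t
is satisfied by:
  {u: True, t: False}


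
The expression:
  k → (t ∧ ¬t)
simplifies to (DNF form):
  ¬k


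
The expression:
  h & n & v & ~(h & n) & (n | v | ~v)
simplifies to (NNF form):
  False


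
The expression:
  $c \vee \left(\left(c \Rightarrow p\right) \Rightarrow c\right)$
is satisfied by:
  {c: True}


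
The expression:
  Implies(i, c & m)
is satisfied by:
  {c: True, m: True, i: False}
  {c: True, m: False, i: False}
  {m: True, c: False, i: False}
  {c: False, m: False, i: False}
  {i: True, c: True, m: True}


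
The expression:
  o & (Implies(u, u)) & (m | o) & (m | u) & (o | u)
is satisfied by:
  {o: True, m: True, u: True}
  {o: True, m: True, u: False}
  {o: True, u: True, m: False}


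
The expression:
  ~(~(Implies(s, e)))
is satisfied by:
  {e: True, s: False}
  {s: False, e: False}
  {s: True, e: True}


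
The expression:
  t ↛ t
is never true.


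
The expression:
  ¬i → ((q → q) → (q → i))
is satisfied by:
  {i: True, q: False}
  {q: False, i: False}
  {q: True, i: True}


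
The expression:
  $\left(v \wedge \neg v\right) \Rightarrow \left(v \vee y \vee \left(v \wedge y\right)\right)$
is always true.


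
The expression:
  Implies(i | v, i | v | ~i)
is always true.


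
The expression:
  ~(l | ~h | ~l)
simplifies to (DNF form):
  False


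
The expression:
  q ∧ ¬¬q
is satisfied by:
  {q: True}


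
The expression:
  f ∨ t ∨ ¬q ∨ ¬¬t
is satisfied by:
  {t: True, f: True, q: False}
  {t: True, f: False, q: False}
  {f: True, t: False, q: False}
  {t: False, f: False, q: False}
  {t: True, q: True, f: True}
  {t: True, q: True, f: False}
  {q: True, f: True, t: False}


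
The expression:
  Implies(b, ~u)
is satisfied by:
  {u: False, b: False}
  {b: True, u: False}
  {u: True, b: False}


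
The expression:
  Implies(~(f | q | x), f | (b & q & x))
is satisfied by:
  {x: True, q: True, f: True}
  {x: True, q: True, f: False}
  {x: True, f: True, q: False}
  {x: True, f: False, q: False}
  {q: True, f: True, x: False}
  {q: True, f: False, x: False}
  {f: True, q: False, x: False}


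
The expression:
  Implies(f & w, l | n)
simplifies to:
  l | n | ~f | ~w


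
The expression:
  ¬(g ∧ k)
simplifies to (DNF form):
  ¬g ∨ ¬k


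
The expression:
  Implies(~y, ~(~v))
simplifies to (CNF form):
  v | y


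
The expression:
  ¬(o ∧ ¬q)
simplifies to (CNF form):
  q ∨ ¬o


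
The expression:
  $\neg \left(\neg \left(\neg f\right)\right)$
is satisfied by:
  {f: False}


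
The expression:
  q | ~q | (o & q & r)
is always true.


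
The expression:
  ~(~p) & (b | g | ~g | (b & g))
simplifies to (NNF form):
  p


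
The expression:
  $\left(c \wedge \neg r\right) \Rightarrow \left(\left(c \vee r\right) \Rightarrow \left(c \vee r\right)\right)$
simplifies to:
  $\text{True}$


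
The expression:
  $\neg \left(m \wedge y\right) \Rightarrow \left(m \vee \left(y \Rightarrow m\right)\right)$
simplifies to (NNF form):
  $m \vee \neg y$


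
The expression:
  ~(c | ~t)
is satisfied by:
  {t: True, c: False}


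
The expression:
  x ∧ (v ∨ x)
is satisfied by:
  {x: True}


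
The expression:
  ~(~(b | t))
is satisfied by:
  {b: True, t: True}
  {b: True, t: False}
  {t: True, b: False}


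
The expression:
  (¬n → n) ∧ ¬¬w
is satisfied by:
  {w: True, n: True}


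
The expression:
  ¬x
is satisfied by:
  {x: False}


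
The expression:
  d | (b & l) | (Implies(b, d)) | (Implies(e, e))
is always true.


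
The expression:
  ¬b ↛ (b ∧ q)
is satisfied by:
  {b: False}


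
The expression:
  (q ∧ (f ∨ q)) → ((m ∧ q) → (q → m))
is always true.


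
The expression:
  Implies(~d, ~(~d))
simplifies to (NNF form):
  d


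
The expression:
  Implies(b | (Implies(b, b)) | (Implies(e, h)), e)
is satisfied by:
  {e: True}


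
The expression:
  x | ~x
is always true.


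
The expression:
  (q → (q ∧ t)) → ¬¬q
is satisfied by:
  {q: True}


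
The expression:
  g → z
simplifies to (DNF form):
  z ∨ ¬g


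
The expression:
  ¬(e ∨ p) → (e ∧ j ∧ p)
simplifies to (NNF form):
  e ∨ p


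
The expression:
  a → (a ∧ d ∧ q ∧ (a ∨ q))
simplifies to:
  (d ∧ q) ∨ ¬a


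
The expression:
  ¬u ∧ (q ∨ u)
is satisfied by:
  {q: True, u: False}


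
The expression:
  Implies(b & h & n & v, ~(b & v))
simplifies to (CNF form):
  ~b | ~h | ~n | ~v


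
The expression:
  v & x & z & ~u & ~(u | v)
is never true.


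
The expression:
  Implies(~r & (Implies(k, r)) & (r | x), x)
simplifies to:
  True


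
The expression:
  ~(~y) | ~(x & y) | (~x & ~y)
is always true.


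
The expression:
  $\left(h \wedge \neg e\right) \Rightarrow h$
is always true.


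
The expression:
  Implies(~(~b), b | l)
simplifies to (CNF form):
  True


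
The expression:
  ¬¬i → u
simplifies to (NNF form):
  u ∨ ¬i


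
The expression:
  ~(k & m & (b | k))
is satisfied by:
  {k: False, m: False}
  {m: True, k: False}
  {k: True, m: False}


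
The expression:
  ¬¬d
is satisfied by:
  {d: True}


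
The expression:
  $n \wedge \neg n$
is never true.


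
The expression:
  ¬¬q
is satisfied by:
  {q: True}


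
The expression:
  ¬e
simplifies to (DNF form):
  ¬e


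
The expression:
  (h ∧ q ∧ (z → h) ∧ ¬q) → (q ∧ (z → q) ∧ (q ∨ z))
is always true.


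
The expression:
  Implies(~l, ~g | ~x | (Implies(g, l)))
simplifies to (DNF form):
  l | ~g | ~x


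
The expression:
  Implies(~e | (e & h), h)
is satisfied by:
  {e: True, h: True}
  {e: True, h: False}
  {h: True, e: False}


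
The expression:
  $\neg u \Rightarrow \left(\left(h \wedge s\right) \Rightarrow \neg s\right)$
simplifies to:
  $u \vee \neg h \vee \neg s$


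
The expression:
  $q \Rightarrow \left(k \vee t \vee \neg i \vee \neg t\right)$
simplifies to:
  $\text{True}$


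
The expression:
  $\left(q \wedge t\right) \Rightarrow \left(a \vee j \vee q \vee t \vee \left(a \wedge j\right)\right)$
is always true.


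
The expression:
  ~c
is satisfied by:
  {c: False}


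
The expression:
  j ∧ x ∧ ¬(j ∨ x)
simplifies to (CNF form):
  False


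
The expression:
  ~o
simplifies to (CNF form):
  ~o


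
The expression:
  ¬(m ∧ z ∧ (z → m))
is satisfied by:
  {m: False, z: False}
  {z: True, m: False}
  {m: True, z: False}


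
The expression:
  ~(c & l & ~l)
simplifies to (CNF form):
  True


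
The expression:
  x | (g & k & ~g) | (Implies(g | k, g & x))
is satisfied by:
  {x: True, g: False, k: False}
  {x: True, k: True, g: False}
  {x: True, g: True, k: False}
  {x: True, k: True, g: True}
  {k: False, g: False, x: False}


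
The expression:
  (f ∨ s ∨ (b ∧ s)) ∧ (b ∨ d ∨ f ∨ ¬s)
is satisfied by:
  {s: True, f: True, b: True, d: True}
  {s: True, f: True, b: True, d: False}
  {s: True, f: True, d: True, b: False}
  {s: True, f: True, d: False, b: False}
  {f: True, b: True, d: True, s: False}
  {f: True, b: True, d: False, s: False}
  {f: True, b: False, d: True, s: False}
  {f: True, b: False, d: False, s: False}
  {s: True, b: True, d: True, f: False}
  {s: True, b: True, d: False, f: False}
  {s: True, d: True, b: False, f: False}


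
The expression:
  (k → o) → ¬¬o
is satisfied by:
  {k: True, o: True}
  {k: True, o: False}
  {o: True, k: False}


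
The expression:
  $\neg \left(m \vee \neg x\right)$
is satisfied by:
  {x: True, m: False}


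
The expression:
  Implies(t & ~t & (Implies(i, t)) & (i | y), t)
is always true.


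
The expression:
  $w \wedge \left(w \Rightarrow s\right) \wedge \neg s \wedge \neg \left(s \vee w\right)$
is never true.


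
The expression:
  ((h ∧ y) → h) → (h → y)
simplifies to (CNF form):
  y ∨ ¬h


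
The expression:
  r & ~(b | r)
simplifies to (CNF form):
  False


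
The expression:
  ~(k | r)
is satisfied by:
  {r: False, k: False}


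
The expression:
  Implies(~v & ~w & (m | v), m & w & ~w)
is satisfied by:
  {w: True, v: True, m: False}
  {w: True, m: False, v: False}
  {v: True, m: False, w: False}
  {v: False, m: False, w: False}
  {w: True, v: True, m: True}
  {w: True, m: True, v: False}
  {v: True, m: True, w: False}


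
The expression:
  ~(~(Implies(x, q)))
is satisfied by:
  {q: True, x: False}
  {x: False, q: False}
  {x: True, q: True}


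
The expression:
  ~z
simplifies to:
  ~z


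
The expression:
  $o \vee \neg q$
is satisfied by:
  {o: True, q: False}
  {q: False, o: False}
  {q: True, o: True}


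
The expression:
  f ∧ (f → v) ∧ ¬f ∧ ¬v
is never true.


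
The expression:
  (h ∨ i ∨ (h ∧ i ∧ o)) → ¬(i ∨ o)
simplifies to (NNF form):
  ¬i ∧ (¬h ∨ ¬o)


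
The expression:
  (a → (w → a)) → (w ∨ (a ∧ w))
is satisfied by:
  {w: True}


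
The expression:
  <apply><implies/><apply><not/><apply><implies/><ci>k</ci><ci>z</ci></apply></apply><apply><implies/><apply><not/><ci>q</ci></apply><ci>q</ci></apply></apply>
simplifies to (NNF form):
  <apply><or/><ci>q</ci><ci>z</ci><apply><not/><ci>k</ci></apply></apply>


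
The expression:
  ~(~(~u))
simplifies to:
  ~u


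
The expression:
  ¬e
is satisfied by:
  {e: False}


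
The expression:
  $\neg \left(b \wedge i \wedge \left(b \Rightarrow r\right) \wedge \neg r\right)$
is always true.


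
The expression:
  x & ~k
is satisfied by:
  {x: True, k: False}


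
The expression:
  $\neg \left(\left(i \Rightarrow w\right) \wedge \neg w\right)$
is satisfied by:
  {i: True, w: True}
  {i: True, w: False}
  {w: True, i: False}


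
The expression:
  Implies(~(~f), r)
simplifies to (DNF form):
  r | ~f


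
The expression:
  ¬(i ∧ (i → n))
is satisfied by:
  {n: False, i: False}
  {i: True, n: False}
  {n: True, i: False}


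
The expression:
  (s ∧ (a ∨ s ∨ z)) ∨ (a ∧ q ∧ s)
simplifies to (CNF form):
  s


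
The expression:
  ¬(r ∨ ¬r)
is never true.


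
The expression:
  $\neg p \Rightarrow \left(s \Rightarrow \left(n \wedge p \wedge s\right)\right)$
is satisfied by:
  {p: True, s: False}
  {s: False, p: False}
  {s: True, p: True}


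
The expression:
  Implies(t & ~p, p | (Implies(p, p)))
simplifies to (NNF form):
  True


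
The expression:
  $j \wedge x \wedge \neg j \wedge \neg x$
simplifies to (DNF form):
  $\text{False}$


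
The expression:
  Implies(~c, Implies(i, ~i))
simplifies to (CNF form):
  c | ~i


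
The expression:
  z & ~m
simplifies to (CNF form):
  z & ~m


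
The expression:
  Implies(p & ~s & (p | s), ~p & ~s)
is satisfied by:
  {s: True, p: False}
  {p: False, s: False}
  {p: True, s: True}


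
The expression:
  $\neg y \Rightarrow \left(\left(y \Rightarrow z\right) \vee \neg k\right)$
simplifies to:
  $\text{True}$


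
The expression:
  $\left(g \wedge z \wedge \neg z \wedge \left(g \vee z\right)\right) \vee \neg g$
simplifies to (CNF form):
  $\neg g$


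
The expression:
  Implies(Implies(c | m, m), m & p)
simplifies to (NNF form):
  (m & p) | (c & ~m)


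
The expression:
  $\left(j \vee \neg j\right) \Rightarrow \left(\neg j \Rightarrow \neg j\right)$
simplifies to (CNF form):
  $\text{True}$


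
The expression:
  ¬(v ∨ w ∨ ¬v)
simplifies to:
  False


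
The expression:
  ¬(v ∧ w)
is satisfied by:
  {w: False, v: False}
  {v: True, w: False}
  {w: True, v: False}


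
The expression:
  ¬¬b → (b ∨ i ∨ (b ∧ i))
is always true.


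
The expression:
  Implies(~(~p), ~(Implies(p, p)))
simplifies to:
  ~p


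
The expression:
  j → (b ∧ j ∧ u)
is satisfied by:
  {b: True, u: True, j: False}
  {b: True, u: False, j: False}
  {u: True, b: False, j: False}
  {b: False, u: False, j: False}
  {j: True, b: True, u: True}


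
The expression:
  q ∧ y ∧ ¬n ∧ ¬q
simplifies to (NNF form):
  False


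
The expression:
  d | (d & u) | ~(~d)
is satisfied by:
  {d: True}


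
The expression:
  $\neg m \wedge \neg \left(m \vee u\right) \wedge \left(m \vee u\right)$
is never true.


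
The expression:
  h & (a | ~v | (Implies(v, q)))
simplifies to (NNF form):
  h & (a | q | ~v)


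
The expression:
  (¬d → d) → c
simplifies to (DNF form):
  c ∨ ¬d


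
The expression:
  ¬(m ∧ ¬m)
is always true.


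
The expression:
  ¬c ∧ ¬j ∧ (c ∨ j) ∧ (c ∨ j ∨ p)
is never true.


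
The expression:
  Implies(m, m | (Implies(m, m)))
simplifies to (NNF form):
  True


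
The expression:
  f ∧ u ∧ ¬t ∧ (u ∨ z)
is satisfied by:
  {u: True, f: True, t: False}


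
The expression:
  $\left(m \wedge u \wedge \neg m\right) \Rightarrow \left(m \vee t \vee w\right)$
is always true.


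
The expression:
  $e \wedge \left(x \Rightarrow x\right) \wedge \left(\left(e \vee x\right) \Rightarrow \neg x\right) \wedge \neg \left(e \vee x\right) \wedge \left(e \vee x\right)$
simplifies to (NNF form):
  $\text{False}$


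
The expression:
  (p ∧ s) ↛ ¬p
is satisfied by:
  {p: True, s: True}


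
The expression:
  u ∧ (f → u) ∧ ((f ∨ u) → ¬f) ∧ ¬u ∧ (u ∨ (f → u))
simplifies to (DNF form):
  False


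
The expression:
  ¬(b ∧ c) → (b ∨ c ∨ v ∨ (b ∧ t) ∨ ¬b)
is always true.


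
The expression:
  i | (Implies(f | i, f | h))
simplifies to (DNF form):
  True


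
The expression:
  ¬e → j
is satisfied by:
  {e: True, j: True}
  {e: True, j: False}
  {j: True, e: False}


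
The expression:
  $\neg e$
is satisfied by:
  {e: False}


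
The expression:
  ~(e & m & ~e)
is always true.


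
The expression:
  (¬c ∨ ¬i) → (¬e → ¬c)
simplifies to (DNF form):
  e ∨ i ∨ ¬c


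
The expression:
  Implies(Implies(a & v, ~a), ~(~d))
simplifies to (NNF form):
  d | (a & v)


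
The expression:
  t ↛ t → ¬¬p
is always true.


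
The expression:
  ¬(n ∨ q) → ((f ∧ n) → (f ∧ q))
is always true.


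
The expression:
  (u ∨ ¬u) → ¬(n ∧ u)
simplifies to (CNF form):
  ¬n ∨ ¬u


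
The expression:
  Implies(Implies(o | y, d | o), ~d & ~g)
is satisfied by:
  {y: True, o: False, d: False, g: False}
  {y: False, o: False, d: False, g: False}
  {y: True, o: True, d: False, g: False}
  {o: True, y: False, d: False, g: False}
  {y: True, g: True, o: False, d: False}


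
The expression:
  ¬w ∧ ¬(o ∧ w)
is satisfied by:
  {w: False}


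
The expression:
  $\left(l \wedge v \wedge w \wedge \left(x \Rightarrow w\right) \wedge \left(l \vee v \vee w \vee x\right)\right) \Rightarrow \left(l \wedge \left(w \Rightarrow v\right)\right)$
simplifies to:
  $\text{True}$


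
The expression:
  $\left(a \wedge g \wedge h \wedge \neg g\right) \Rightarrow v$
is always true.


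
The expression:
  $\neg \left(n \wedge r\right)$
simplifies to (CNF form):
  $\neg n \vee \neg r$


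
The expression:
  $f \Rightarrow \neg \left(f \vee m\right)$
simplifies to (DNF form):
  $\neg f$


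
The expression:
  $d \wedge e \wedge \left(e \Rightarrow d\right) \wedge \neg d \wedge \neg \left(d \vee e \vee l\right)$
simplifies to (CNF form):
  $\text{False}$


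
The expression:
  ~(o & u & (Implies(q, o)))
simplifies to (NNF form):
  ~o | ~u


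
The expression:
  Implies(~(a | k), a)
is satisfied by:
  {a: True, k: True}
  {a: True, k: False}
  {k: True, a: False}


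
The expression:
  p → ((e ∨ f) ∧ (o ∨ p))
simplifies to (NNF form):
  e ∨ f ∨ ¬p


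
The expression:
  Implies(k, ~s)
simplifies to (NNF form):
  ~k | ~s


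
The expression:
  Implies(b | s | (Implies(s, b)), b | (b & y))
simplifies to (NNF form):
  b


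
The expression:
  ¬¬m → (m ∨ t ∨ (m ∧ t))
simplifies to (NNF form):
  True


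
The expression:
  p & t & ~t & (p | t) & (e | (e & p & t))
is never true.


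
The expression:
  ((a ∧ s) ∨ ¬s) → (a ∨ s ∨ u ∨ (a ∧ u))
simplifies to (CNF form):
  a ∨ s ∨ u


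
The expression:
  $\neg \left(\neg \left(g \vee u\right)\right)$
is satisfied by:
  {g: True, u: True}
  {g: True, u: False}
  {u: True, g: False}


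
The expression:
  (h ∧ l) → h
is always true.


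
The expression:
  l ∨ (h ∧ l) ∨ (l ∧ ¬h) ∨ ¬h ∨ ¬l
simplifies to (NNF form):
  True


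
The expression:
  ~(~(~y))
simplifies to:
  ~y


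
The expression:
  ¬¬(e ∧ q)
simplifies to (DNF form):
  e ∧ q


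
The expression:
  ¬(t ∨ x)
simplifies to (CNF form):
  ¬t ∧ ¬x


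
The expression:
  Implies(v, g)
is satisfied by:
  {g: True, v: False}
  {v: False, g: False}
  {v: True, g: True}


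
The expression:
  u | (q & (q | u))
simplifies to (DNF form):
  q | u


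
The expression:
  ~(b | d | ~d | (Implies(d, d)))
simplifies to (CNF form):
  False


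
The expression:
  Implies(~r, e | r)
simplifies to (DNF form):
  e | r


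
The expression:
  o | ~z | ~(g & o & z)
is always true.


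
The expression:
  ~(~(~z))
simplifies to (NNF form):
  ~z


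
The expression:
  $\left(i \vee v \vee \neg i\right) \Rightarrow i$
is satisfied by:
  {i: True}


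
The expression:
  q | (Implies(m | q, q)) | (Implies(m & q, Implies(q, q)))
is always true.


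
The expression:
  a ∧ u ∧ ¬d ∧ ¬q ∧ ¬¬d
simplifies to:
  False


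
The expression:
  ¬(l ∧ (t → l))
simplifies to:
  ¬l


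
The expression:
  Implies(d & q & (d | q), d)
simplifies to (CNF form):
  True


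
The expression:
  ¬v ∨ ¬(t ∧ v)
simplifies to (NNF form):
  ¬t ∨ ¬v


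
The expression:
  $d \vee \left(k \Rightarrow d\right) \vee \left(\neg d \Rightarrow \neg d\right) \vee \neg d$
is always true.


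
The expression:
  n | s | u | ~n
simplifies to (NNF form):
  True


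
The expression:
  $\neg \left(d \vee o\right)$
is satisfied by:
  {d: False, o: False}


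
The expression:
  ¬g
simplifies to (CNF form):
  ¬g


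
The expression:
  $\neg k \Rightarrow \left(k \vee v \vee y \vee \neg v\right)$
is always true.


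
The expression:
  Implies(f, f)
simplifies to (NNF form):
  True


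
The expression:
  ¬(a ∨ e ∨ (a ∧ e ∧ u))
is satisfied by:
  {e: False, a: False}


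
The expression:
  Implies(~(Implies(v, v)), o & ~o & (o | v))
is always true.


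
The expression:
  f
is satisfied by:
  {f: True}


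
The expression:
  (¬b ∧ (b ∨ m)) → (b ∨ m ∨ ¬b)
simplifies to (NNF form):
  True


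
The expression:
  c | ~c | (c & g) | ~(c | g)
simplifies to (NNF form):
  True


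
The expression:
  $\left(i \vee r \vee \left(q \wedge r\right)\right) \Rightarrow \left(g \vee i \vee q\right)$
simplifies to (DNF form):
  $g \vee i \vee q \vee \neg r$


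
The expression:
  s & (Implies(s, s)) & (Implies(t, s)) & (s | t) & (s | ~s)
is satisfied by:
  {s: True}


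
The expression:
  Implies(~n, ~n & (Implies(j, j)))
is always true.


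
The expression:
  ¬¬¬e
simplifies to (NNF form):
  ¬e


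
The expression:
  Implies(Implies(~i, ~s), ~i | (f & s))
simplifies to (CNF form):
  (f | ~i) & (s | ~i)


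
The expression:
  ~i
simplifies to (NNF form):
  ~i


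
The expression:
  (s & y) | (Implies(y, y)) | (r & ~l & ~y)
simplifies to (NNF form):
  True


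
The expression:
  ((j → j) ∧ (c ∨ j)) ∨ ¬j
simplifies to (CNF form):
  True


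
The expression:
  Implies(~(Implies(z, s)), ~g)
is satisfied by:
  {s: True, g: False, z: False}
  {g: False, z: False, s: False}
  {z: True, s: True, g: False}
  {z: True, g: False, s: False}
  {s: True, g: True, z: False}
  {g: True, s: False, z: False}
  {z: True, g: True, s: True}


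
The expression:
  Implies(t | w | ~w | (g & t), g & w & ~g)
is never true.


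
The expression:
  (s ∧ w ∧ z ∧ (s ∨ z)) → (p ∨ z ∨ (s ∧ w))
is always true.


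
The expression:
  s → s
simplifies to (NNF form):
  True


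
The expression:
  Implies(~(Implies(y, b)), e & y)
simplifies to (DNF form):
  b | e | ~y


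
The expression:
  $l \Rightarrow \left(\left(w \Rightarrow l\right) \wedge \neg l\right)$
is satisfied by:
  {l: False}


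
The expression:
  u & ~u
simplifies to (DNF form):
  False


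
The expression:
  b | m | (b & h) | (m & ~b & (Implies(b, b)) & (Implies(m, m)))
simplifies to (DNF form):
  b | m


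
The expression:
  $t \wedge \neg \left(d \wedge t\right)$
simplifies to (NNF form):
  $t \wedge \neg d$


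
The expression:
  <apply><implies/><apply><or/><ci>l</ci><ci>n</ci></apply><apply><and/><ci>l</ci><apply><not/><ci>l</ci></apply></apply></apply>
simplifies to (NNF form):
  <apply><and/><apply><not/><ci>l</ci></apply><apply><not/><ci>n</ci></apply></apply>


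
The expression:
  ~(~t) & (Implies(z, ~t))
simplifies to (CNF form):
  t & ~z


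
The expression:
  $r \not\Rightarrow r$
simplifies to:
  $\text{False}$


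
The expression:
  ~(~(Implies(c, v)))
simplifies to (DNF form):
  v | ~c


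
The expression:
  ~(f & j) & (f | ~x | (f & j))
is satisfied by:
  {j: False, f: False, x: False}
  {f: True, j: False, x: False}
  {x: True, f: True, j: False}
  {j: True, x: False, f: False}


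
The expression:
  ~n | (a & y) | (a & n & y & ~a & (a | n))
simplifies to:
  ~n | (a & y)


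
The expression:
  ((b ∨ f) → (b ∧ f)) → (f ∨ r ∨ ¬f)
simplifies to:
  True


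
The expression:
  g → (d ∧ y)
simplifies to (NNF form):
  (d ∧ y) ∨ ¬g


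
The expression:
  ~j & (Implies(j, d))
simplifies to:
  ~j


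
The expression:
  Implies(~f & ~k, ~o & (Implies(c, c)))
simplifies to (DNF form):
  f | k | ~o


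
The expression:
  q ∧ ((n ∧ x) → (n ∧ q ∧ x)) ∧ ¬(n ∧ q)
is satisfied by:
  {q: True, n: False}


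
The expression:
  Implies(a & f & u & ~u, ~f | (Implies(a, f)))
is always true.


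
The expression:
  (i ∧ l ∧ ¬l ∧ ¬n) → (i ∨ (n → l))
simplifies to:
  True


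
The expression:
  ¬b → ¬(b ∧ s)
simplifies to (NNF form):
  True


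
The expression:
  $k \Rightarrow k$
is always true.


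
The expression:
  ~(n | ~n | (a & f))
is never true.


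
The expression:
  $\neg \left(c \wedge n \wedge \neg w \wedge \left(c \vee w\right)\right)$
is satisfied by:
  {w: True, c: False, n: False}
  {c: False, n: False, w: False}
  {w: True, n: True, c: False}
  {n: True, c: False, w: False}
  {w: True, c: True, n: False}
  {c: True, w: False, n: False}
  {w: True, n: True, c: True}


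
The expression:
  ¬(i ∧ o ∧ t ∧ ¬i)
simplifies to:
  True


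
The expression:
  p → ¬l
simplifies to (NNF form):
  ¬l ∨ ¬p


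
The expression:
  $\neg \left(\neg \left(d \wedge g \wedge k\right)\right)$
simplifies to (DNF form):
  $d \wedge g \wedge k$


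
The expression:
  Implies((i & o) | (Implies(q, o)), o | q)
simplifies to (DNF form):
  o | q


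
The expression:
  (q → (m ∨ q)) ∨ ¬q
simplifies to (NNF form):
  True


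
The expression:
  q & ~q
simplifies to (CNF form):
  False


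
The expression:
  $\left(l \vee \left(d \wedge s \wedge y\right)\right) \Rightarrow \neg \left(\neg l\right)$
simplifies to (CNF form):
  $l \vee \neg d \vee \neg s \vee \neg y$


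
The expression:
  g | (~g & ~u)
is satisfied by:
  {g: True, u: False}
  {u: False, g: False}
  {u: True, g: True}


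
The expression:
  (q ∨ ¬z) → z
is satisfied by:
  {z: True}


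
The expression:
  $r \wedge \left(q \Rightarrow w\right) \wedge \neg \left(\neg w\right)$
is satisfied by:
  {r: True, w: True}


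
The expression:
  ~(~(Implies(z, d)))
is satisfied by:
  {d: True, z: False}
  {z: False, d: False}
  {z: True, d: True}


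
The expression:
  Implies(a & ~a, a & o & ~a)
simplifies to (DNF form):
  True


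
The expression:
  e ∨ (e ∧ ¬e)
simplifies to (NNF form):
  e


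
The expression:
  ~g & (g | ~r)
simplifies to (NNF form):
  ~g & ~r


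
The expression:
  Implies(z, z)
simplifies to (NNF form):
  True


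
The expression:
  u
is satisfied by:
  {u: True}


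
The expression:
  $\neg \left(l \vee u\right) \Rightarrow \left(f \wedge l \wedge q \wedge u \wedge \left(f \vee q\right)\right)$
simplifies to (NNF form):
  $l \vee u$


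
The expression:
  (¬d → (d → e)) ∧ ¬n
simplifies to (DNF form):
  ¬n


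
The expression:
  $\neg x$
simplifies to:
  $\neg x$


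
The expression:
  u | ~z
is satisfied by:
  {u: True, z: False}
  {z: False, u: False}
  {z: True, u: True}


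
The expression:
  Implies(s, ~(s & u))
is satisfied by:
  {s: False, u: False}
  {u: True, s: False}
  {s: True, u: False}


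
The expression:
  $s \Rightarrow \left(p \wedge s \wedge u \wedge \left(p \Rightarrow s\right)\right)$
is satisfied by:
  {u: True, p: True, s: False}
  {u: True, p: False, s: False}
  {p: True, u: False, s: False}
  {u: False, p: False, s: False}
  {u: True, s: True, p: True}


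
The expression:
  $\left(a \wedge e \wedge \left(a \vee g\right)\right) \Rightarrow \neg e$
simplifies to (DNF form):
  $\neg a \vee \neg e$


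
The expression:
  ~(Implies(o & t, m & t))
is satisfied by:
  {t: True, o: True, m: False}


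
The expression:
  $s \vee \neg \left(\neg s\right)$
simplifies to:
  $s$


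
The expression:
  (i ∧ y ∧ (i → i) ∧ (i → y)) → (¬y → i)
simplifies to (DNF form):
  True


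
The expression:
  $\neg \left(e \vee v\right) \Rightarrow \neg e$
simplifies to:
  $\text{True}$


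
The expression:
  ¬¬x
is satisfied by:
  {x: True}


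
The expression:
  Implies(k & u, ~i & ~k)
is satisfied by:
  {u: False, k: False}
  {k: True, u: False}
  {u: True, k: False}


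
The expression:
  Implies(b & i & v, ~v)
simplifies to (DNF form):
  ~b | ~i | ~v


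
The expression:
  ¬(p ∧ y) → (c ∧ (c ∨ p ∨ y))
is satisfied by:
  {c: True, p: True, y: True}
  {c: True, p: True, y: False}
  {c: True, y: True, p: False}
  {c: True, y: False, p: False}
  {p: True, y: True, c: False}


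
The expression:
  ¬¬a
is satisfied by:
  {a: True}


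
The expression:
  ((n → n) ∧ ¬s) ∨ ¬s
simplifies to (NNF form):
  ¬s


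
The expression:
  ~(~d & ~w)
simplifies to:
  d | w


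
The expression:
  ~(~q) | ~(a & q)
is always true.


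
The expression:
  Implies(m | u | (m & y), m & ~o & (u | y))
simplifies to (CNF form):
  (m | ~u) & (~m | ~o) & (u | y | ~m)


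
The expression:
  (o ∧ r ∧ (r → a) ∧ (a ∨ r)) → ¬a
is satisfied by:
  {o: False, a: False, r: False}
  {r: True, o: False, a: False}
  {a: True, o: False, r: False}
  {r: True, a: True, o: False}
  {o: True, r: False, a: False}
  {r: True, o: True, a: False}
  {a: True, o: True, r: False}


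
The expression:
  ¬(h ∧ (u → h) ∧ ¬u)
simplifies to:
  u ∨ ¬h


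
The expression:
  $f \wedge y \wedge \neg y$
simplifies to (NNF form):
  $\text{False}$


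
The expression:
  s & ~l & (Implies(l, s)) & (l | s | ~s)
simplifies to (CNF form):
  s & ~l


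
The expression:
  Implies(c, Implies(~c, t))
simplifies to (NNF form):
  True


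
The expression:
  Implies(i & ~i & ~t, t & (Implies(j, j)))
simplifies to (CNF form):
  True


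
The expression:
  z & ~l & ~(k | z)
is never true.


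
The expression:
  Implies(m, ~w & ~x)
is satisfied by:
  {x: False, m: False, w: False}
  {w: True, x: False, m: False}
  {x: True, w: False, m: False}
  {w: True, x: True, m: False}
  {m: True, w: False, x: False}


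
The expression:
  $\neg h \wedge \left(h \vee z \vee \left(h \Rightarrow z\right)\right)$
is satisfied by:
  {h: False}


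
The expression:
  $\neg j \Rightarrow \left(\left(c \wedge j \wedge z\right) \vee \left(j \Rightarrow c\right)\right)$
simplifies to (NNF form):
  $\text{True}$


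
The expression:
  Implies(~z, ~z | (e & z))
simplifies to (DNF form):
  True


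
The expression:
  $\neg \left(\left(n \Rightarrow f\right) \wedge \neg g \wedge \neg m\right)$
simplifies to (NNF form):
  $g \vee m \vee \left(n \wedge \neg f\right)$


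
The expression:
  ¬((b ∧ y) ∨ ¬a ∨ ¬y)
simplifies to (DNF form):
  a ∧ y ∧ ¬b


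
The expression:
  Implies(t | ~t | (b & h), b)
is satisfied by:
  {b: True}


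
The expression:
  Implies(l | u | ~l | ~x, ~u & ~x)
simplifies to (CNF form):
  ~u & ~x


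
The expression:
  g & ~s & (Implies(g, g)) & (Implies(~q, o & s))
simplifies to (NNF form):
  g & q & ~s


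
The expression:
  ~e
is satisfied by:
  {e: False}


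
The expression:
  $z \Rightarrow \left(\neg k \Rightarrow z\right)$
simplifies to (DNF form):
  $\text{True}$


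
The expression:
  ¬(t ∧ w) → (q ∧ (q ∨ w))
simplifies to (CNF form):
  (q ∨ t) ∧ (q ∨ w)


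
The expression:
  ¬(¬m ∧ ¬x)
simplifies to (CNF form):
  m ∨ x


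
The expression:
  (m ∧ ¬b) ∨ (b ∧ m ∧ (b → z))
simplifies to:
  m ∧ (z ∨ ¬b)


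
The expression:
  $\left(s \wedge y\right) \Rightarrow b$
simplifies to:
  $b \vee \neg s \vee \neg y$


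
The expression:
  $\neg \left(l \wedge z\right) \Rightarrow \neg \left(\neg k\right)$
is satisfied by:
  {k: True, z: True, l: True}
  {k: True, z: True, l: False}
  {k: True, l: True, z: False}
  {k: True, l: False, z: False}
  {z: True, l: True, k: False}


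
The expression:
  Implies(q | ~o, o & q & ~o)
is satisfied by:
  {o: True, q: False}


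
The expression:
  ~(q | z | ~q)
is never true.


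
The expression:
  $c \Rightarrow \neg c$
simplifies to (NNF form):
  $\neg c$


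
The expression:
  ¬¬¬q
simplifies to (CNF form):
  ¬q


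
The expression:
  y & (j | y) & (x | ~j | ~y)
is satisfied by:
  {x: True, y: True, j: False}
  {y: True, j: False, x: False}
  {j: True, x: True, y: True}


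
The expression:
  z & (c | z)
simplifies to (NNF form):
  z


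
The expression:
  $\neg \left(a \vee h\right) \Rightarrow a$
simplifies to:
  $a \vee h$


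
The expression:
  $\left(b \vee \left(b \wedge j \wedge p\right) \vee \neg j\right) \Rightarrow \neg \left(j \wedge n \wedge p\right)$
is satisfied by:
  {p: False, n: False, b: False, j: False}
  {j: True, p: False, n: False, b: False}
  {b: True, p: False, n: False, j: False}
  {j: True, b: True, p: False, n: False}
  {n: True, j: False, p: False, b: False}
  {j: True, n: True, p: False, b: False}
  {b: True, n: True, j: False, p: False}
  {j: True, b: True, n: True, p: False}
  {p: True, b: False, n: False, j: False}
  {j: True, p: True, b: False, n: False}
  {b: True, p: True, j: False, n: False}
  {j: True, b: True, p: True, n: False}
  {n: True, p: True, b: False, j: False}
  {j: True, n: True, p: True, b: False}
  {b: True, n: True, p: True, j: False}


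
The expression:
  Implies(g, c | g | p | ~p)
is always true.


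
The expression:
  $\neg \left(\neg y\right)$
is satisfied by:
  {y: True}


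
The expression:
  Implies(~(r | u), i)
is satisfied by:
  {i: True, r: True, u: True}
  {i: True, r: True, u: False}
  {i: True, u: True, r: False}
  {i: True, u: False, r: False}
  {r: True, u: True, i: False}
  {r: True, u: False, i: False}
  {u: True, r: False, i: False}


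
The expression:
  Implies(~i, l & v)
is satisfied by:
  {i: True, l: True, v: True}
  {i: True, l: True, v: False}
  {i: True, v: True, l: False}
  {i: True, v: False, l: False}
  {l: True, v: True, i: False}


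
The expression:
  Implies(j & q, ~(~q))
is always true.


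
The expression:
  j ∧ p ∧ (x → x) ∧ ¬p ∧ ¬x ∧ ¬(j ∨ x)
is never true.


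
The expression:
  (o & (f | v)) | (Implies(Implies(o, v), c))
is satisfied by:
  {o: True, c: True}
  {o: True, c: False}
  {c: True, o: False}


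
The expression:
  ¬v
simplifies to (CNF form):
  ¬v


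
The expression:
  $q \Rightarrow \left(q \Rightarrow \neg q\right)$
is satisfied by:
  {q: False}


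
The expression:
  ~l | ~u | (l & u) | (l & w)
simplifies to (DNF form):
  True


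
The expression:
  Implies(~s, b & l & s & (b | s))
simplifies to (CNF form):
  s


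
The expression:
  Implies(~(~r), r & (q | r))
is always true.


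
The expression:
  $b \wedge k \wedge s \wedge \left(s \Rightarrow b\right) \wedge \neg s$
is never true.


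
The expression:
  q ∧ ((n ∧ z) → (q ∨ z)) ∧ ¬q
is never true.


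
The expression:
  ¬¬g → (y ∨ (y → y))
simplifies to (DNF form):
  True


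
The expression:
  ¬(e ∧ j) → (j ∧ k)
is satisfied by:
  {k: True, e: True, j: True}
  {k: True, j: True, e: False}
  {e: True, j: True, k: False}


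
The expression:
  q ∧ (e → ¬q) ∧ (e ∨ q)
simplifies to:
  q ∧ ¬e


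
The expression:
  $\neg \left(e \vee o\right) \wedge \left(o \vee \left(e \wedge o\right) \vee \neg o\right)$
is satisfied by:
  {e: False, o: False}


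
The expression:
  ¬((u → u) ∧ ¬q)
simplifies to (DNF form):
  q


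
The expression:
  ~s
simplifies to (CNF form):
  ~s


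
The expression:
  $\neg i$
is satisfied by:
  {i: False}


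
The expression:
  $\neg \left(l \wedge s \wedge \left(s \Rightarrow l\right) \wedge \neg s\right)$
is always true.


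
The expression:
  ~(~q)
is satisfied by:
  {q: True}


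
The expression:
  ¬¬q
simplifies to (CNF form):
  q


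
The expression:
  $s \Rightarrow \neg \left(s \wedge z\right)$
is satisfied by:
  {s: False, z: False}
  {z: True, s: False}
  {s: True, z: False}


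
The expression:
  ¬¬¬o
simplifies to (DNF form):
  ¬o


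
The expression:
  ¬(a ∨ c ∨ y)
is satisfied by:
  {y: False, a: False, c: False}


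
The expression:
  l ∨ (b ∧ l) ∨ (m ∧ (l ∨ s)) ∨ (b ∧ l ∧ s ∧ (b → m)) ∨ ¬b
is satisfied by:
  {m: True, l: True, s: True, b: False}
  {m: True, l: True, s: False, b: False}
  {l: True, s: True, m: False, b: False}
  {l: True, m: False, s: False, b: False}
  {m: True, s: True, l: False, b: False}
  {m: True, s: False, l: False, b: False}
  {s: True, m: False, l: False, b: False}
  {s: False, m: False, l: False, b: False}
  {b: True, m: True, l: True, s: True}
  {b: True, m: True, l: True, s: False}
  {b: True, l: True, s: True, m: False}
  {b: True, l: True, s: False, m: False}
  {b: True, m: True, s: True, l: False}


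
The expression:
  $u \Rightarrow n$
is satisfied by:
  {n: True, u: False}
  {u: False, n: False}
  {u: True, n: True}
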